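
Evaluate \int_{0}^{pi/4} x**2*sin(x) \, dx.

-2 - sqrt(2)*pi**2/32 + sqrt(2)*pi/4 + sqrt(2)

Integrate by parts twice (u = x^2, dv = sin(x) dx).
An antiderivative is F(x) = -x**2*cos(x) + 2*x*sin(x) + 2*cos(x).
Then F(pi/4) - F(0) = (sqrt(2)*(-pi**2 + 8*pi + 32)/32) - (2) = -2 - sqrt(2)*pi**2/32 + sqrt(2)*pi/4 + sqrt(2).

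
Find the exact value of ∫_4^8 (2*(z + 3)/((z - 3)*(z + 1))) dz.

-2*log(3) + 4*log(5)

Factor the denominator: z**2 - 2*z - 3 = (z + 1)(z - 3).
Partial fractions: 2*(z + 3)/((z - 3)*(z + 1)) = -1/(z + 1) + 3/(z - 3).
An antiderivative is F(z) = 3*log(z - 3) - log(z + 1).
Then F(8) - F(4) = (-2*log(3) + 3*log(5)) - (-log(5)) = -2*log(3) + 4*log(5).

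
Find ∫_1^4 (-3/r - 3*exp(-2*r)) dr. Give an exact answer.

An antiderivative is F(r) = -3*log(r) + 3*exp(-2*r)/2.
Then F(4) - F(1) = (-6*log(2) + 3*exp(-8)/2) - (3*exp(-2)/2) = -6*log(2) - 3*exp(-2)/2 + 3*exp(-8)/2.

-6*log(2) - 3*exp(-2)/2 + 3*exp(-8)/2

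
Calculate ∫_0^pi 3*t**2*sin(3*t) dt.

Integrate by parts twice (u = t^2, dv = 3*sin(3*t) dt).
An antiderivative is F(t) = -t**2*cos(3*t) + 2*t*sin(3*t)/3 + 2*cos(3*t)/9.
Then F(pi) - F(0) = (-2/9 + pi**2) - (2/9) = -4/9 + pi**2.

-4/9 + pi**2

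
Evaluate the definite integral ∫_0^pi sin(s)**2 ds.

Use the identity sin^2(s) = (1 - cos(2*s))/2.
An antiderivative is F(s) = s/2 - sin(2*s)/4.
Then F(pi) - F(0) = (pi/2) - (0) = pi/2.

pi/2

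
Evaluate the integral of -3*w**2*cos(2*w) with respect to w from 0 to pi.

-3*pi/2

Integrate by parts twice (u = w^2, dv = -3*cos(2*w) dw).
An antiderivative is F(w) = -3*w**2*sin(2*w)/2 - 3*w*cos(2*w)/2 + 3*sin(2*w)/4.
Then F(pi) - F(0) = (-3*pi/2) - (0) = -3*pi/2.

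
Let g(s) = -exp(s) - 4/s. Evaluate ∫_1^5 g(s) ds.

An antiderivative is F(s) = -exp(s) - 4*log(s).
Then F(5) - F(1) = (-exp(5) - 4*log(5)) - (-exp(1)) = -exp(5) - 4*log(5) + exp(1).

-exp(5) - 4*log(5) + exp(1)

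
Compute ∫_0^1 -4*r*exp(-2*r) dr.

Integrate by parts once (u = r, dv = -4*exp(-2*r) dr).
An antiderivative is F(r) = (2*r + 1)*exp(-2*r).
Then F(1) - F(0) = (3*exp(-2)) - (1) = -1 + 3*exp(-2).

-1 + 3*exp(-2)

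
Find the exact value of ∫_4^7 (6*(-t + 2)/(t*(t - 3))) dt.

Factor the denominator: t**2 - 3*t = t(t - 3).
Partial fractions: 6*(-t + 2)/(t*(t - 3)) = -4/t - 2/(t - 3).
An antiderivative is F(t) = -4*log(t) - 2*log(t - 3).
Then F(7) - F(4) = (-4*log(7) - 4*log(2)) - (-8*log(2)) = -4*log(7) + 4*log(2).

-4*log(7) + 4*log(2)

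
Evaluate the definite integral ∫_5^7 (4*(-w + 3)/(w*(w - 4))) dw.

-3*log(7) - log(3) + 3*log(5)

Factor the denominator: w**2 - 4*w = w(w - 4).
Partial fractions: 4*(-w + 3)/(w*(w - 4)) = -3/w - 1/(w - 4).
An antiderivative is F(w) = -3*log(w) - log(w - 4).
Then F(7) - F(5) = (-3*log(7) - log(3)) - (-3*log(5)) = -3*log(7) - log(3) + 3*log(5).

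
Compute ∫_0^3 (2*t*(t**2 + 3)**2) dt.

567

Let u = t**2 + 3, so du = 2*t dt. When t = 0, u = 3; when t = 3, u = 12.
The integral becomes ∫ u**2 du from 3 to 12, with antiderivative u**3/3.
Back in t: F(t) = (t**2 + 3)**3/3.
Then F(3) - F(0) = (576) - (9) = 567.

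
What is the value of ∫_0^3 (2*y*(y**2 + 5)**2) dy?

Let u = y**2 + 5, so du = 2*y dy. When y = 0, u = 5; when y = 3, u = 14.
The integral becomes ∫ u**2 du from 5 to 14, with antiderivative u**3/3.
Back in y: F(y) = (y**2 + 5)**3/3.
Then F(3) - F(0) = (2744/3) - (125/3) = 873.

873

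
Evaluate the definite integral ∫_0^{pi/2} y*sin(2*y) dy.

Integrate by parts once (u = y, dv = sin(2*y) dy).
An antiderivative is F(y) = -y*cos(2*y)/2 + sin(2*y)/4.
Then F(pi/2) - F(0) = (pi/4) - (0) = pi/4.

pi/4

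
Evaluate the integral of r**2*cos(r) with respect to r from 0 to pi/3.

-sqrt(3) + sqrt(3)*pi**2/18 + pi/3

Integrate by parts twice (u = r^2, dv = cos(r) dr).
An antiderivative is F(r) = r**2*sin(r) + 2*r*cos(r) - 2*sin(r).
Then F(pi/3) - F(0) = (-sqrt(3) + sqrt(3)*pi**2/18 + pi/3) - (0) = -sqrt(3) + sqrt(3)*pi**2/18 + pi/3.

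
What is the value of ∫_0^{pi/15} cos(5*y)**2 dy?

sqrt(3)/40 + pi/30

Use the identity cos^2(5*y) = (1 + cos(10*y))/2.
An antiderivative is F(y) = y/2 + sin(10*y)/20.
Then F(pi/15) - F(0) = (sqrt(3)/40 + pi/30) - (0) = sqrt(3)/40 + pi/30.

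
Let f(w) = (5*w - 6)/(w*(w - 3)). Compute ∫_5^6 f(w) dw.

Factor the denominator: w**2 - 3*w = w(w - 3).
Partial fractions: (5*w - 6)/(w*(w - 3)) = 2/w + 3/(w - 3).
An antiderivative is F(w) = 2*log(w) + 3*log(w - 3).
Then F(6) - F(5) = (2*log(2) + 5*log(3)) - (3*log(2) + 2*log(5)) = -2*log(5) - log(2) + 5*log(3).

-2*log(5) - log(2) + 5*log(3)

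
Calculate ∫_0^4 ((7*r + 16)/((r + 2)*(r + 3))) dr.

Factor the denominator: r**2 + 5*r + 6 = (r + 3)(r + 2).
Partial fractions: (7*r + 16)/((r + 2)*(r + 3)) = 5/(r + 3) + 2/(r + 2).
An antiderivative is F(r) = 2*log(r + 2) + 5*log(r + 3).
Then F(4) - F(0) = (2*log(2) + 2*log(3) + 5*log(7)) - (2*log(2) + 5*log(3)) = -3*log(3) + 5*log(7).

-3*log(3) + 5*log(7)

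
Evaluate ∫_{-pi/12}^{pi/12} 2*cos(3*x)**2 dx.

1/3 + pi/6

Use the identity cos^2(3*x) = (1 + cos(6*x))/2.
An antiderivative is F(x) = x + sin(6*x)/6.
Then F(pi/12) - F(-pi/12) = (1/6 + pi/12) - (-pi/12 - 1/6) = 1/3 + pi/6.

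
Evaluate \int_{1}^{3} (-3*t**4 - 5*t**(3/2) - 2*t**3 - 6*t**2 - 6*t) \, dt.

By the power rule, an antiderivative is F(t) = -2*t**(5/2) - 3*t**5/5 - t**4/2 - 2*t**3 - 3*t**2.
Then F(3) - F(1) = (-2673/10 - 18*sqrt(3)) - (-81/10) = -1296/5 - 18*sqrt(3).

-1296/5 - 18*sqrt(3)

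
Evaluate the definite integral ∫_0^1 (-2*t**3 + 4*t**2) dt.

By the power rule, an antiderivative is F(t) = -t**4/2 + 4*t**3/3.
Then F(1) - F(0) = (5/6) - (0) = 5/6.

5/6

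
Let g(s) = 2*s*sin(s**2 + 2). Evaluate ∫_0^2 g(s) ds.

-cos(6) + cos(2)

Let u = s**2 + 2, so du = 2*s ds. When s = 0, u = 2; when s = 2, u = 6.
The integral becomes ∫ sin(u) du from 2 to 6, with antiderivative -cos(u).
Back in s: F(s) = -cos(s**2 + 2).
Then F(2) - F(0) = (-cos(6)) - (-cos(2)) = -cos(6) + cos(2).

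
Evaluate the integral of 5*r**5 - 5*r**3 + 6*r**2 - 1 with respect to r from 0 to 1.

7/12

By the power rule, an antiderivative is F(r) = 5*r**6/6 - 5*r**4/4 + 2*r**3 - r.
Then F(1) - F(0) = (7/12) - (0) = 7/12.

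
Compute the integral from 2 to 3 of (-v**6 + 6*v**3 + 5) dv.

By the power rule, an antiderivative is F(v) = -v**7/7 + 3*v**4/2 + 5*v.
Then F(3) - F(2) = (-2463/14) - (110/7) = -2683/14.

-2683/14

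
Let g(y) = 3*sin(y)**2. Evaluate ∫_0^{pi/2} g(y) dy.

Use the identity sin^2(y) = (1 - cos(2*y))/2.
An antiderivative is F(y) = 3*y/2 - 3*sin(2*y)/4.
Then F(pi/2) - F(0) = (3*pi/4) - (0) = 3*pi/4.

3*pi/4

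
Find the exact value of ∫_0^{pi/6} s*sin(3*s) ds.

1/9

Integrate by parts once (u = s, dv = sin(3*s) ds).
An antiderivative is F(s) = -s*cos(3*s)/3 + sin(3*s)/9.
Then F(pi/6) - F(0) = (1/9) - (0) = 1/9.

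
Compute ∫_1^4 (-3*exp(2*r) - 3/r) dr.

-3*exp(8)/2 - log(64) + 3*exp(2)/2

An antiderivative is F(r) = -3*exp(2*r)/2 - 3*log(r).
Then F(4) - F(1) = (-3*exp(8)/2 - log(64)) - (-3*exp(2)/2) = -3*exp(8)/2 - log(64) + 3*exp(2)/2.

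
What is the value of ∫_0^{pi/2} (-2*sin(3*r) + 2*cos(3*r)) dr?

-4/3

An antiderivative is F(r) = 2*sin(3*r)/3 + 2*cos(3*r)/3.
Then F(pi/2) - F(0) = (-2/3) - (2/3) = -4/3.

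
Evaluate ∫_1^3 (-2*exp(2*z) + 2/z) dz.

-exp(6) + log(9) + exp(2)

An antiderivative is F(z) = -exp(2*z) + 2*log(z).
Then F(3) - F(1) = (-exp(6) + log(9)) - (-exp(2)) = -exp(6) + log(9) + exp(2).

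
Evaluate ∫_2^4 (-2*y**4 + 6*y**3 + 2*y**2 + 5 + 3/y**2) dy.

By the power rule, an antiderivative is F(y) = -2*y**5/5 + 3*y**4/2 + 2*y**3/3 + 5*y - 3/y.
Then F(4) - F(2) = (2179/60) - (751/30) = 677/60.

677/60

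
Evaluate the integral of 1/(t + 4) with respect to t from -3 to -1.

log(3)

An antiderivative is F(t) = log(t + 4).
Then F(-1) - F(-3) = (log(3)) - (0) = log(3).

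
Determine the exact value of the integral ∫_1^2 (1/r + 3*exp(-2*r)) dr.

-3*exp(-4)/2 + 3*exp(-2)/2 + log(2)

An antiderivative is F(r) = log(r) - 3*exp(-2*r)/2.
Then F(2) - F(1) = (-3*exp(-4)/2 + log(2)) - (-3*exp(-2)/2) = -3*exp(-4)/2 + 3*exp(-2)/2 + log(2).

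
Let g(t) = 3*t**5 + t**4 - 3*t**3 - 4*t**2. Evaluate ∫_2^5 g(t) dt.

By the power rule, an antiderivative is F(t) = t**6/2 + t**5/5 - 3*t**4/4 - 4*t**3/3.
Then F(5) - F(2) = (93625/12) - (236/15) = 155727/20.

155727/20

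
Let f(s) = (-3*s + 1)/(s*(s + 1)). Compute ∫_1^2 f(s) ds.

Factor the denominator: s**2 + s = (s + 1)s.
Partial fractions: (-3*s + 1)/(s*(s + 1)) = -4/(s + 1) + 1/s.
An antiderivative is F(s) = log(s) - 4*log(s + 1).
Then F(2) - F(1) = (log(2/81)) - (-log(16)) = log(32/81).

log(32/81)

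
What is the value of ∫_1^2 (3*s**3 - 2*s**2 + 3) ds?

115/12

By the power rule, an antiderivative is F(s) = 3*s**4/4 - 2*s**3/3 + 3*s.
Then F(2) - F(1) = (38/3) - (37/12) = 115/12.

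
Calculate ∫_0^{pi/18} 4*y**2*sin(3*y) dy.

-8/27 - sqrt(3)*pi**2/486 + 2*pi/81 + 4*sqrt(3)/27

Integrate by parts twice (u = y^2, dv = 4*sin(3*y) dy).
An antiderivative is F(y) = -4*y**2*cos(3*y)/3 + 8*y*sin(3*y)/9 + 8*cos(3*y)/27.
Then F(pi/18) - F(0) = (-sqrt(3)*pi**2/486 + 2*pi/81 + 4*sqrt(3)/27) - (8/27) = -8/27 - sqrt(3)*pi**2/486 + 2*pi/81 + 4*sqrt(3)/27.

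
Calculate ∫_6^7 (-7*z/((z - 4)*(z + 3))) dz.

-3*log(5) + log(2) + 2*log(3)

Factor the denominator: z**2 - z - 12 = (z + 3)(z - 4).
Partial fractions: -7*z/((z - 4)*(z + 3)) = -3/(z + 3) - 4/(z - 4).
An antiderivative is F(z) = -4*log(z - 4) - 3*log(z + 3).
Then F(7) - F(6) = (-3*log(5) - 4*log(3) - 3*log(2)) - (-6*log(3) - 4*log(2)) = -3*log(5) + log(2) + 2*log(3).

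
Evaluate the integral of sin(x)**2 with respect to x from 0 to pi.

pi/2

Use the identity sin^2(x) = (1 - cos(2*x))/2.
An antiderivative is F(x) = x/2 - sin(2*x)/4.
Then F(pi) - F(0) = (pi/2) - (0) = pi/2.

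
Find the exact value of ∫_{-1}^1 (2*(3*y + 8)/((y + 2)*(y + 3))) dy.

2*log(2) + 4*log(3)

Factor the denominator: y**2 + 5*y + 6 = (y + 3)(y + 2).
Partial fractions: 2*(3*y + 8)/((y + 2)*(y + 3)) = 2/(y + 3) + 4/(y + 2).
An antiderivative is F(y) = 4*log(y + 2) + 2*log(y + 3).
Then F(1) - F(-1) = (4*log(2) + 4*log(3)) - (log(4)) = 2*log(2) + 4*log(3).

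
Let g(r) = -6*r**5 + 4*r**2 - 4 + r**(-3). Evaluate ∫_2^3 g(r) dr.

-46339/72

By the power rule, an antiderivative is F(r) = -r**6 + 4*r**3/3 - 4*r - 1/(2*r**2).
Then F(3) - F(2) = (-12691/18) - (-1475/24) = -46339/72.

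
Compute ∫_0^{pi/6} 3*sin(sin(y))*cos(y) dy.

Let u = sin(y), so du = cos(y) dy. When y = 0, u = 0; when y = pi/6, u = 1/2.
The integral becomes 3·∫ sin(u) du from 0 to 1/2, with antiderivative -3*cos(u).
Back in y: F(y) = -3*cos(sin(y)).
Then F(pi/6) - F(0) = (-3*cos(1/2)) - (-3) = 3 - 3*cos(1/2).

3 - 3*cos(1/2)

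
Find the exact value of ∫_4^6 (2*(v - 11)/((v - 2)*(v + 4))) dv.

-13*log(2) + 5*log(5)

Factor the denominator: v**2 + 2*v - 8 = (v + 4)(v - 2).
Partial fractions: 2*(v - 11)/((v - 2)*(v + 4)) = 5/(v + 4) - 3/(v - 2).
An antiderivative is F(v) = -3*log(v - 2) + 5*log(v + 4).
Then F(6) - F(4) = (-log(2) + 5*log(5)) - (12*log(2)) = -13*log(2) + 5*log(5).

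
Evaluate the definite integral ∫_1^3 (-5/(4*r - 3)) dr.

-5*log(3)/2

An antiderivative is F(r) = -5*log(4*r - 3)/4.
Then F(3) - F(1) = (-5*log(3)/2) - (0) = -5*log(3)/2.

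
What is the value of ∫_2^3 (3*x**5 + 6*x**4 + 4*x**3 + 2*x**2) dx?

19901/30

By the power rule, an antiderivative is F(x) = x**6/2 + 6*x**5/5 + x**4 + 2*x**3/3.
Then F(3) - F(2) = (7551/10) - (1376/15) = 19901/30.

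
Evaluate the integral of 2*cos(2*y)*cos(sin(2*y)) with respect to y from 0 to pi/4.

Let u = sin(2*y), so du = 2*cos(2*y) dy. When y = 0, u = 0; when y = pi/4, u = 1.
The integral becomes ∫ cos(u) du from 0 to 1, with antiderivative sin(u).
Back in y: F(y) = sin(sin(2*y)).
Then F(pi/4) - F(0) = (sin(1)) - (0) = sin(1).

sin(1)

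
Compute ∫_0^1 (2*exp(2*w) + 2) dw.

An antiderivative is F(w) = exp(2*w) + 2*w.
Then F(1) - F(0) = (2 + exp(2)) - (1) = 1 + exp(2).

1 + exp(2)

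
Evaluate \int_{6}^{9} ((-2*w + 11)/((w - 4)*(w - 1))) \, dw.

Factor the denominator: w**2 - 5*w + 4 = (w - 1)(w - 4).
Partial fractions: (-2*w + 11)/((w - 4)*(w - 1)) = -3/(w - 1) + 1/(w - 4).
An antiderivative is F(w) = log(w - 4) - 3*log(w - 1).
Then F(9) - F(6) = (-9*log(2) + log(5)) - (-3*log(5) + log(2)) = -10*log(2) + 4*log(5).

-10*log(2) + 4*log(5)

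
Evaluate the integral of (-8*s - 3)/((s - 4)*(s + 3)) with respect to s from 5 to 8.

-3*log(11) - log(2)

Factor the denominator: s**2 - s - 12 = (s + 3)(s - 4).
Partial fractions: (-8*s - 3)/((s - 4)*(s + 3)) = -3/(s + 3) - 5/(s - 4).
An antiderivative is F(s) = -5*log(s - 4) - 3*log(s + 3).
Then F(8) - F(5) = (-3*log(11) - 10*log(2)) - (-9*log(2)) = -3*log(11) - log(2).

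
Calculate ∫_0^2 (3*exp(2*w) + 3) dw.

9/2 + 3*exp(4)/2

An antiderivative is F(w) = 3*exp(2*w)/2 + 3*w.
Then F(2) - F(0) = (6 + 3*exp(4)/2) - (3/2) = 9/2 + 3*exp(4)/2.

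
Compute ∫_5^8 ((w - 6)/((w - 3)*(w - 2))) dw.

-3*log(5) + 7*log(2)

Factor the denominator: w**2 - 5*w + 6 = (w - 2)(w - 3).
Partial fractions: (w - 6)/((w - 3)*(w - 2)) = 4/(w - 2) - 3/(w - 3).
An antiderivative is F(w) = -3*log(w - 3) + 4*log(w - 2).
Then F(8) - F(5) = (-3*log(5) + 4*log(2) + 4*log(3)) - (log(81/8)) = -3*log(5) + 7*log(2).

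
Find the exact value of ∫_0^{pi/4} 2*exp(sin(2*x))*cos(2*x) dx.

Let u = sin(2*x), so du = 2*cos(2*x) dx. When x = 0, u = 0; when x = pi/4, u = 1.
The integral becomes ∫ exp(u) du from 0 to 1, with antiderivative exp(u).
Back in x: F(x) = exp(sin(2*x)).
Then F(pi/4) - F(0) = (E) - (1) = -1 + E.

-1 + E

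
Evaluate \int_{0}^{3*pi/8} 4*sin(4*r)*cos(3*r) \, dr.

16/7 - 6*sqrt(2 - sqrt(2))/7

Use the identity sin(4*r)cos(3*r) = [sin(7*r) + sin(r)]/2.
An antiderivative is F(r) = -2*cos(r) - 2*cos(7*r)/7.
Then F(3*pi/8) - F(0) = (-6*sqrt(2 - sqrt(2))/7) - (-16/7) = 16/7 - 6*sqrt(2 - sqrt(2))/7.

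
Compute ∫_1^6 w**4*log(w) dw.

-311 + 7776*log(6)/5

Integrate by parts once (u = ln w, dv = w**4 dw).
An antiderivative is F(w) = w**5*(5*log(w) - 1)/25.
Then F(6) - F(1) = (-7776/25 + 7776*log(6)/5) - (-1/25) = -311 + 7776*log(6)/5.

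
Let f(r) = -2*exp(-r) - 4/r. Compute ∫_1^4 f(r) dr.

-8*log(2) - 2*exp(-1) + 2*exp(-4)

An antiderivative is F(r) = -4*log(r) + 2*exp(-r).
Then F(4) - F(1) = (-8*log(2) + 2*exp(-4)) - (2*exp(-1)) = -8*log(2) - 2*exp(-1) + 2*exp(-4).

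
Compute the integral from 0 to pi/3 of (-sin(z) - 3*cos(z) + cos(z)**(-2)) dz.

-sqrt(3)/2 - 1/2

An antiderivative is F(z) = -3*sin(z) + cos(z) + tan(z).
Then F(pi/3) - F(0) = (1/2 - sqrt(3)/2) - (1) = -sqrt(3)/2 - 1/2.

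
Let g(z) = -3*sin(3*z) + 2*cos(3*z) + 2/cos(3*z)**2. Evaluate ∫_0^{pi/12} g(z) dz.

-1/3 + 5*sqrt(2)/6

An antiderivative is F(z) = 2*sin(3*z)/3 + cos(3*z) + 2*tan(3*z)/3.
Then F(pi/12) - F(0) = (2/3 + 5*sqrt(2)/6) - (1) = -1/3 + 5*sqrt(2)/6.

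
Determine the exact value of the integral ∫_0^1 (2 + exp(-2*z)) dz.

5/2 - exp(-2)/2

An antiderivative is F(z) = 2*z - exp(-2*z)/2.
Then F(1) - F(0) = (2 - exp(-2)/2) - (-1/2) = 5/2 - exp(-2)/2.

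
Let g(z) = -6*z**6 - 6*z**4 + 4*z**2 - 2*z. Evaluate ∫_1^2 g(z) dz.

-14671/105

By the power rule, an antiderivative is F(z) = -6*z**7/7 - 6*z**5/5 + 4*z**3/3 - z**2.
Then F(2) - F(1) = (-14852/105) - (-181/105) = -14671/105.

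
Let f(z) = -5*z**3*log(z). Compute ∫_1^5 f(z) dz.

Integrate by parts once (u = ln z, dv = -5*z**3 dz).
An antiderivative is F(z) = -5*z**4*(4*log(z) - 1)/16.
Then F(5) - F(1) = (3125/16 - 3125*log(5)/4) - (5/16) = 195 - 3125*log(5)/4.

195 - 3125*log(5)/4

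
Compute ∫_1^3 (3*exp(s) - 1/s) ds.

An antiderivative is F(s) = 3*exp(s) - log(s).
Then F(3) - F(1) = (-log(3) + 3*exp(3)) - (3*exp(1)) = -3*exp(1) - log(3) + 3*exp(3).

-3*exp(1) - log(3) + 3*exp(3)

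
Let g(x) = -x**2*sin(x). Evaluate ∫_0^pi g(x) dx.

Integrate by parts twice (u = x^2, dv = -sin(x) dx).
An antiderivative is F(x) = x**2*cos(x) - 2*x*sin(x) - 2*cos(x).
Then F(pi) - F(0) = (2 - pi**2) - (-2) = 4 - pi**2.

4 - pi**2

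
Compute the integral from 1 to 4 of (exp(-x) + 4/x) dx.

An antiderivative is F(x) = 4*log(x) - exp(-x).
Then F(4) - F(1) = (-exp(-4) + 8*log(2)) - (-exp(-1)) = -exp(-4) + exp(-1) + 8*log(2).

-exp(-4) + exp(-1) + 8*log(2)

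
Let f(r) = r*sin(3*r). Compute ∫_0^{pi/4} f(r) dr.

Integrate by parts once (u = r, dv = sin(3*r) dr).
An antiderivative is F(r) = -r*cos(3*r)/3 + sin(3*r)/9.
Then F(pi/4) - F(0) = (sqrt(2)*(4 + 3*pi)/72) - (0) = sqrt(2)*(4 + 3*pi)/72.

sqrt(2)*(4 + 3*pi)/72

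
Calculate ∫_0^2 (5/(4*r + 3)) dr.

An antiderivative is F(r) = 5*log(4*r + 3)/4.
Then F(2) - F(0) = (5*log(11)/4) - (5*log(3)/4) = -5*log(3)/4 + 5*log(11)/4.

-5*log(3)/4 + 5*log(11)/4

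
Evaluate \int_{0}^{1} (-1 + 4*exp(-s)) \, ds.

3 - 4*exp(-1)

An antiderivative is F(s) = -s - 4*exp(-s).
Then F(1) - F(0) = (-4*exp(-1) - 1) - (-4) = 3 - 4*exp(-1).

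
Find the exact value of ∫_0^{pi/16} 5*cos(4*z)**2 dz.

Use the identity cos^2(4*z) = (1 + cos(8*z))/2.
An antiderivative is F(z) = 5*z/2 + 5*sin(8*z)/16.
Then F(pi/16) - F(0) = (5/16 + 5*pi/32) - (0) = 5/16 + 5*pi/32.

5/16 + 5*pi/32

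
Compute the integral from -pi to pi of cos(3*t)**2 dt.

Use the identity cos^2(3*t) = (1 + cos(6*t))/2.
An antiderivative is F(t) = t/2 + sin(6*t)/12.
Then F(pi) - F(-pi) = (pi/2) - (-pi/2) = pi.

pi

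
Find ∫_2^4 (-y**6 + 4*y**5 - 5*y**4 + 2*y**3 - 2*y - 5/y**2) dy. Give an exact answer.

-14547/28

By the power rule, an antiderivative is F(y) = -y**7/7 + 2*y**6/3 - y**5 + y**4/2 - y**2 + 5/y.
Then F(4) - F(2) = (-43735/84) - (-47/42) = -14547/28.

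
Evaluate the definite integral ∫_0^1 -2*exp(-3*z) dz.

An antiderivative is F(z) = 2*exp(-3*z)/3.
Then F(1) - F(0) = (2*exp(-3)/3) - (2/3) = -2/3 + 2*exp(-3)/3.

-2/3 + 2*exp(-3)/3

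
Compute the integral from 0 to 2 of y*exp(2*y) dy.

1/4 + 3*exp(4)/4

Integrate by parts once (u = y, dv = exp(2*y) dy).
An antiderivative is F(y) = (2*y - 1)*exp(2*y)/4.
Then F(2) - F(0) = (3*exp(4)/4) - (-1/4) = 1/4 + 3*exp(4)/4.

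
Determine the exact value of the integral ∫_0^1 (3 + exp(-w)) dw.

An antiderivative is F(w) = 3*w - exp(-w).
Then F(1) - F(0) = (3 - exp(-1)) - (-1) = 4 - exp(-1).

4 - exp(-1)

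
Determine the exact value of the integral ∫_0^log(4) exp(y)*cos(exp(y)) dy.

Let u = exp(y), so du = exp(y) dy. When y = 0, u = 1; when y = log(4), u = 4.
The integral becomes ∫ cos(u) du from 1 to 4, with antiderivative sin(u).
Back in y: F(y) = sin(exp(y)).
Then F(log(4)) - F(0) = (sin(4)) - (sin(1)) = -sin(1) + sin(4).

-sin(1) + sin(4)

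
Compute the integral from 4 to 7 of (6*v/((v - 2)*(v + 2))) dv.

-6*log(2) + 3*log(3) + 3*log(5)

Factor the denominator: v**2 - 4 = (v + 2)(v - 2).
Partial fractions: 6*v/((v - 2)*(v + 2)) = 3/(v + 2) + 3/(v - 2).
An antiderivative is F(v) = 3*log(v - 2) + 3*log(v + 2).
Then F(7) - F(4) = (3*log(5) + 6*log(3)) - (3*log(3) + 6*log(2)) = -6*log(2) + 3*log(3) + 3*log(5).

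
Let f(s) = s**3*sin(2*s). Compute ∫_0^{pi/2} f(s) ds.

pi*(-6 + pi**2)/16

Integrate by parts 3 times (u = s^3, dv = sin(2*s) ds).
An antiderivative is F(s) = -s**3*cos(2*s)/2 + 3*s**2*sin(2*s)/4 + 3*s*cos(2*s)/4 - 3*sin(2*s)/8.
Then F(pi/2) - F(0) = (pi*(-6 + pi**2)/16) - (0) = pi*(-6 + pi**2)/16.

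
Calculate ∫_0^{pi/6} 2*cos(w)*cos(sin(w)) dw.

2*sin(1/2)

Let u = sin(w), so du = cos(w) dw. When w = 0, u = 0; when w = pi/6, u = 1/2.
The integral becomes 2·∫ cos(u) du from 0 to 1/2, with antiderivative 2*sin(u).
Back in w: F(w) = 2*sin(sin(w)).
Then F(pi/6) - F(0) = (2*sin(1/2)) - (0) = 2*sin(1/2).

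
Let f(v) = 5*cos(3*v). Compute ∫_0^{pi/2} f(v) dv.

-5/3

An antiderivative is F(v) = 5*sin(3*v)/3.
Then F(pi/2) - F(0) = (-5/3) - (0) = -5/3.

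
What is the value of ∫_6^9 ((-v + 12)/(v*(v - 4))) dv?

Factor the denominator: v**2 - 4*v = v(v - 4).
Partial fractions: (-v + 12)/(v*(v - 4)) = -3/v + 2/(v - 4).
An antiderivative is F(v) = -3*log(v) + 2*log(v - 4).
Then F(9) - F(6) = (-6*log(3) + 2*log(5)) - (-log(54)) = log(50/27).

log(50/27)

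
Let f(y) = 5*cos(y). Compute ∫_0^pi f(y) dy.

0

An antiderivative is F(y) = 5*sin(y).
Then F(pi) - F(0) = (0) - (0) = 0.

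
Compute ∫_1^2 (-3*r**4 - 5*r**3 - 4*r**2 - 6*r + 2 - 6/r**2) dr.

-3401/60

By the power rule, an antiderivative is F(r) = -3*r**5/5 - 5*r**4/4 - 4*r**3/3 - 3*r**2 + 2*r + 6/r.
Then F(2) - F(1) = (-823/15) - (109/60) = -3401/60.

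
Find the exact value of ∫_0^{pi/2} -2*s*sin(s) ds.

-2

Integrate by parts once (u = s, dv = -2*sin(s) ds).
An antiderivative is F(s) = 2*s*cos(s) - 2*sin(s).
Then F(pi/2) - F(0) = (-2) - (0) = -2.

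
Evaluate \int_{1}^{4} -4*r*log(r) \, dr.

15 - 64*log(2)

Integrate by parts once (u = ln r, dv = -4*r dr).
An antiderivative is F(r) = -r**2*(2*log(r) - 1).
Then F(4) - F(1) = (16 - 64*log(2)) - (1) = 15 - 64*log(2).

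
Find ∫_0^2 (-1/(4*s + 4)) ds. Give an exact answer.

An antiderivative is F(s) = -log(4*s + 4)/4.
Then F(2) - F(0) = (-log(12)/4) - (-log(2)/2) = -log(3)/4.

-log(3)/4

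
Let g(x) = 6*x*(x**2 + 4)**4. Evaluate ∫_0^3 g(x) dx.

1110807/5

Let u = x**2 + 4, so du = 2*x dx. When x = 0, u = 4; when x = 3, u = 13.
The integral becomes 3·∫ u**4 du from 4 to 13, with antiderivative 3*u**5/5.
Back in x: F(x) = 3*(x**2 + 4)**5/5.
Then F(3) - F(0) = (1113879/5) - (3072/5) = 1110807/5.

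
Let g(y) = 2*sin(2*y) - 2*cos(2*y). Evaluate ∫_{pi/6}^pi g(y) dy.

-1/2 + sqrt(3)/2

An antiderivative is F(y) = -sin(2*y) - cos(2*y).
Then F(pi) - F(pi/6) = (-1) - (-sqrt(3)/2 - 1/2) = -1/2 + sqrt(3)/2.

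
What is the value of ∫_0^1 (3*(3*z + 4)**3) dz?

Let u = 3*z + 4, so du = 3 dz. When z = 0, u = 4; when z = 1, u = 7.
The integral becomes ∫ u**3 du from 4 to 7, with antiderivative u**4/4.
Back in z: F(z) = (3*z + 4)**4/4.
Then F(1) - F(0) = (2401/4) - (64) = 2145/4.

2145/4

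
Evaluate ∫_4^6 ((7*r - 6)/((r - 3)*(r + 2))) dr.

Factor the denominator: r**2 - r - 6 = (r + 2)(r - 3).
Partial fractions: (7*r - 6)/((r - 3)*(r + 2)) = 4/(r + 2) + 3/(r - 3).
An antiderivative is F(r) = 3*log(r - 3) + 4*log(r + 2).
Then F(6) - F(4) = (3*log(3) + 12*log(2)) - (4*log(2) + 4*log(3)) = -log(3) + 8*log(2).

-log(3) + 8*log(2)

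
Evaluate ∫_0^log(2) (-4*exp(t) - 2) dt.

-4 - 2*log(2)

An antiderivative is F(t) = -2*t - 4*exp(t).
Then F(log(2)) - F(0) = (-8 - 2*log(2)) - (-4) = -4 - 2*log(2).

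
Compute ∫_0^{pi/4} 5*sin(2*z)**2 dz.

Use the identity sin^2(2*z) = (1 - cos(4*z))/2.
An antiderivative is F(z) = 5*z/2 - 5*sin(4*z)/8.
Then F(pi/4) - F(0) = (5*pi/8) - (0) = 5*pi/8.

5*pi/8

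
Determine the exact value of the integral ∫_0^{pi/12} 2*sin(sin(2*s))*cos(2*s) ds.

Let u = sin(2*s), so du = 2*cos(2*s) ds. When s = 0, u = 0; when s = pi/12, u = 1/2.
The integral becomes ∫ sin(u) du from 0 to 1/2, with antiderivative -cos(u).
Back in s: F(s) = -cos(sin(2*s)).
Then F(pi/12) - F(0) = (-cos(1/2)) - (-1) = 1 - cos(1/2).

1 - cos(1/2)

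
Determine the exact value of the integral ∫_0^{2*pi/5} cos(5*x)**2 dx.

Use the identity cos^2(5*x) = (1 + cos(10*x))/2.
An antiderivative is F(x) = x/2 + sin(10*x)/20.
Then F(2*pi/5) - F(0) = (pi/5) - (0) = pi/5.

pi/5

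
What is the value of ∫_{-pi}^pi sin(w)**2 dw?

Use the identity sin^2(w) = (1 - cos(2*w))/2.
An antiderivative is F(w) = w/2 - sin(2*w)/4.
Then F(pi) - F(-pi) = (pi/2) - (-pi/2) = pi.

pi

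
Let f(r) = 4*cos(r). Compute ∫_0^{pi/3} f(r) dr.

An antiderivative is F(r) = 4*sin(r).
Then F(pi/3) - F(0) = (2*sqrt(3)) - (0) = 2*sqrt(3).

2*sqrt(3)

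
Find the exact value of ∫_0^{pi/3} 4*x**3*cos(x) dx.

-4*sqrt(3)*pi + 2*sqrt(3)*pi**3/27 + 2*pi**2/3 + 12

Integrate by parts 3 times (u = x^3, dv = 4*cos(x) dx).
An antiderivative is F(x) = 4*x**3*sin(x) + 12*x**2*cos(x) - 24*x*sin(x) - 24*cos(x).
Then F(pi/3) - F(0) = (-4*sqrt(3)*pi - 12 + 2*sqrt(3)*pi**3/27 + 2*pi**2/3) - (-24) = -4*sqrt(3)*pi + 2*sqrt(3)*pi**3/27 + 2*pi**2/3 + 12.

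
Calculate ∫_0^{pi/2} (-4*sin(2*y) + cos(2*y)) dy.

An antiderivative is F(y) = sin(2*y)/2 + 2*cos(2*y).
Then F(pi/2) - F(0) = (-2) - (2) = -4.

-4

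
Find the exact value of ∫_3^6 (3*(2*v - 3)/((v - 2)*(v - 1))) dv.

Factor the denominator: v**2 - 3*v + 2 = (v - 1)(v - 2).
Partial fractions: 3*(2*v - 3)/((v - 2)*(v - 1)) = 3/(v - 1) + 3/(v - 2).
An antiderivative is F(v) = 3*log(v - 2) + 3*log(v - 1).
Then F(6) - F(3) = (6*log(2) + 3*log(5)) - (log(8)) = 3*log(2) + 3*log(5).

3*log(2) + 3*log(5)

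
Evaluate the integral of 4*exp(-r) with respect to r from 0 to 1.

An antiderivative is F(r) = -4*exp(-r).
Then F(1) - F(0) = (-4*exp(-1)) - (-4) = 4 - 4*exp(-1).

4 - 4*exp(-1)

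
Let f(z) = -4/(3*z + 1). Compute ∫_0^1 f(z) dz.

-8*log(2)/3

An antiderivative is F(z) = -4*log(3*z + 1)/3.
Then F(1) - F(0) = (-8*log(2)/3) - (0) = -8*log(2)/3.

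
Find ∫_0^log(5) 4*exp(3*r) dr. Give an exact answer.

496/3

An antiderivative is F(r) = 4*exp(3*r)/3.
Then F(log(5)) - F(0) = (500/3) - (4/3) = 496/3.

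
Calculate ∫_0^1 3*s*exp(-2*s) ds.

Integrate by parts once (u = s, dv = 3*exp(-2*s) ds).
An antiderivative is F(s) = (-6*s - 3)*exp(-2*s)/4.
Then F(1) - F(0) = (-9*exp(-2)/4) - (-3/4) = 3/4 - 9*exp(-2)/4.

3/4 - 9*exp(-2)/4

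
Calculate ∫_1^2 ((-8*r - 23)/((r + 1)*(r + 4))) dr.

Factor the denominator: r**2 + 5*r + 4 = (r + 4)(r + 1).
Partial fractions: (-8*r - 23)/((r + 1)*(r + 4)) = -3/(r + 4) - 5/(r + 1).
An antiderivative is F(r) = -5*log(r + 1) - 3*log(r + 4).
Then F(2) - F(1) = (-8*log(3) - 3*log(2)) - (-3*log(5) - 5*log(2)) = -8*log(3) + 2*log(2) + 3*log(5).

-8*log(3) + 2*log(2) + 3*log(5)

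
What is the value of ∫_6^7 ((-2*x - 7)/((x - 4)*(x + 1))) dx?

-3*log(3) - log(7) + 6*log(2)

Factor the denominator: x**2 - 3*x - 4 = (x + 1)(x - 4).
Partial fractions: (-2*x - 7)/((x - 4)*(x + 1)) = 1/(x + 1) - 3/(x - 4).
An antiderivative is F(x) = -3*log(x - 4) + log(x + 1).
Then F(7) - F(6) = (log(8/27)) - (log(7/8)) = -3*log(3) - log(7) + 6*log(2).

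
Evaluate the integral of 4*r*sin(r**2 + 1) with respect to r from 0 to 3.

2*cos(1) - 2*cos(10)

Let u = r**2 + 1, so du = 2*r dr. When r = 0, u = 1; when r = 3, u = 10.
The integral becomes 2·∫ sin(u) du from 1 to 10, with antiderivative -2*cos(u).
Back in r: F(r) = -2*cos(r**2 + 1).
Then F(3) - F(0) = (-2*cos(10)) - (-2*cos(1)) = 2*cos(1) - 2*cos(10).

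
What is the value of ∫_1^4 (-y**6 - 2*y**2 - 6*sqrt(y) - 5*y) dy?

-34271/14

By the power rule, an antiderivative is F(y) = -y**7/7 - 4*y**(3/2) - 2*y**3/3 - 5*y**2/2.
Then F(4) - F(1) = (-51560/21) - (-307/42) = -34271/14.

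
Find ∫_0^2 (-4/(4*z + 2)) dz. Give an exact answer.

An antiderivative is F(z) = -log(4*z + 2).
Then F(2) - F(0) = (-log(10)) - (-log(2)) = -log(5).

-log(5)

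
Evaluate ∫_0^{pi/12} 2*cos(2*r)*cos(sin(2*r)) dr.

Let u = sin(2*r), so du = 2*cos(2*r) dr. When r = 0, u = 0; when r = pi/12, u = 1/2.
The integral becomes ∫ cos(u) du from 0 to 1/2, with antiderivative sin(u).
Back in r: F(r) = sin(sin(2*r)).
Then F(pi/12) - F(0) = (sin(1/2)) - (0) = sin(1/2).

sin(1/2)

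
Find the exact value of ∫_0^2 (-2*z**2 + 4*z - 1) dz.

2/3

By the power rule, an antiderivative is F(z) = -2*z**3/3 + 2*z**2 - z.
Then F(2) - F(0) = (2/3) - (0) = 2/3.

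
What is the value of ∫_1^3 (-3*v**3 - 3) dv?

By the power rule, an antiderivative is F(v) = -3*v**4/4 - 3*v.
Then F(3) - F(1) = (-279/4) - (-15/4) = -66.

-66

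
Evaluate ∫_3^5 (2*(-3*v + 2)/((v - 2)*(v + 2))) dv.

Factor the denominator: v**2 - 4 = (v + 2)(v - 2).
Partial fractions: 2*(-3*v + 2)/((v - 2)*(v + 2)) = -4/(v + 2) - 2/(v - 2).
An antiderivative is F(v) = -2*log(v - 2) - 4*log(v + 2).
Then F(5) - F(3) = (-4*log(7) - 2*log(3)) - (-4*log(5)) = -4*log(7) - 2*log(3) + 4*log(5).

-4*log(7) - 2*log(3) + 4*log(5)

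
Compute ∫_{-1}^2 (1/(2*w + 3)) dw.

An antiderivative is F(w) = log(2*w + 3)/2.
Then F(2) - F(-1) = (log(7)/2) - (0) = log(7)/2.

log(7)/2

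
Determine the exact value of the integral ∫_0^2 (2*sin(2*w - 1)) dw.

cos(1) - cos(3)

Let u = 2*w - 1, so du = 2 dw. When w = 0, u = -1; when w = 2, u = 3.
The integral becomes ∫ sin(u) du from -1 to 3, with antiderivative -cos(u).
Back in w: F(w) = -cos(2*w - 1).
Then F(2) - F(0) = (-cos(3)) - (-cos(1)) = cos(1) - cos(3).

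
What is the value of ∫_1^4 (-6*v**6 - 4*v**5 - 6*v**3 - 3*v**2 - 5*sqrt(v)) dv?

By the power rule, an antiderivative is F(v) = -6*v**7/7 - 2*v**6/3 - 3*v**4/2 - 10*v**(3/2)/3 - v**3.
Then F(4) - F(1) = (-362224/21) - (-103/14) = -724139/42.

-724139/42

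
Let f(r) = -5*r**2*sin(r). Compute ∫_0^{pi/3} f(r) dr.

-5*sqrt(3)*pi/3 + 5*pi**2/18 + 5

Integrate by parts twice (u = r^2, dv = -5*sin(r) dr).
An antiderivative is F(r) = 5*r**2*cos(r) - 10*r*sin(r) - 10*cos(r).
Then F(pi/3) - F(0) = (-5*sqrt(3)*pi/3 - 5 + 5*pi**2/18) - (-10) = -5*sqrt(3)*pi/3 + 5*pi**2/18 + 5.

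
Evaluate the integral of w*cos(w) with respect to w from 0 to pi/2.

Integrate by parts once (u = w, dv = cos(w) dw).
An antiderivative is F(w) = w*sin(w) + cos(w).
Then F(pi/2) - F(0) = (pi/2) - (1) = -1 + pi/2.

-1 + pi/2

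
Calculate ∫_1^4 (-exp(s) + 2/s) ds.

-exp(4) + exp(1) + log(16)

An antiderivative is F(s) = -exp(s) + 2*log(s).
Then F(4) - F(1) = (-exp(4) + log(16)) - (-exp(1)) = -exp(4) + exp(1) + log(16).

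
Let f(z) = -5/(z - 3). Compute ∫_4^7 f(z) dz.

-10*log(2)

An antiderivative is F(z) = -5*log(z - 3).
Then F(7) - F(4) = (-10*log(2)) - (0) = -10*log(2).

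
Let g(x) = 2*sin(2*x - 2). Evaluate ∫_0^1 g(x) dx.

Let u = 2*x - 2, so du = 2 dx. When x = 0, u = -2; when x = 1, u = 0.
The integral becomes ∫ sin(u) du from -2 to 0, with antiderivative -cos(u).
Back in x: F(x) = -cos(2*x - 2).
Then F(1) - F(0) = (-1) - (-cos(2)) = -1 + cos(2).

-1 + cos(2)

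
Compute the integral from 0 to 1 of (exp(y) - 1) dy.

An antiderivative is F(y) = -y + exp(y).
Then F(1) - F(0) = (-1 + E) - (1) = -2 + E.

-2 + E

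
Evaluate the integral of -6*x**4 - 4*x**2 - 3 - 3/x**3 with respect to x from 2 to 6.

-143737/15

By the power rule, an antiderivative is F(x) = -6*x**5/5 - 4*x**3/3 - 3*x + 3/(2*x**2).
Then F(6) - F(2) = (-1156459/120) - (-6563/120) = -143737/15.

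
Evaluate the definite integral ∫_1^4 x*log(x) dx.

-15/4 + 16*log(2)

Integrate by parts once (u = ln x, dv = x dx).
An antiderivative is F(x) = x**2*(2*log(x) - 1)/4.
Then F(4) - F(1) = (-4 + 16*log(2)) - (-1/4) = -15/4 + 16*log(2).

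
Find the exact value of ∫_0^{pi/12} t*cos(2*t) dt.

Integrate by parts once (u = t, dv = cos(2*t) dt).
An antiderivative is F(t) = t*sin(2*t)/2 + cos(2*t)/4.
Then F(pi/12) - F(0) = (pi/48 + sqrt(3)/8) - (1/4) = -1/4 + pi/48 + sqrt(3)/8.

-1/4 + pi/48 + sqrt(3)/8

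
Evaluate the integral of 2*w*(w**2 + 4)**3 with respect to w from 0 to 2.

Let u = w**2 + 4, so du = 2*w dw. When w = 0, u = 4; when w = 2, u = 8.
The integral becomes ∫ u**3 du from 4 to 8, with antiderivative u**4/4.
Back in w: F(w) = (w**2 + 4)**4/4.
Then F(2) - F(0) = (1024) - (64) = 960.

960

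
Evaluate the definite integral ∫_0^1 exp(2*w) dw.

An antiderivative is F(w) = exp(2*w)/2.
Then F(1) - F(0) = (exp(2)/2) - (1/2) = -1/2 + exp(2)/2.

-1/2 + exp(2)/2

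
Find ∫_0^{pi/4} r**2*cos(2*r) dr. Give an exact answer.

-1/4 + pi**2/32

Integrate by parts twice (u = r^2, dv = cos(2*r) dr).
An antiderivative is F(r) = r**2*sin(2*r)/2 + r*cos(2*r)/2 - sin(2*r)/4.
Then F(pi/4) - F(0) = (-1/4 + pi**2/32) - (0) = -1/4 + pi**2/32.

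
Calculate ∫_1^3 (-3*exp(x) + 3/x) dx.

-3*exp(3) + 3*log(3) + 3*exp(1)

An antiderivative is F(x) = -3*exp(x) + 3*log(x).
Then F(3) - F(1) = (-3*exp(3) + 3*log(3)) - (-3*exp(1)) = -3*exp(3) + 3*log(3) + 3*exp(1).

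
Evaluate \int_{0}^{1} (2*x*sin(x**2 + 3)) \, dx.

cos(3) - cos(4)

Let u = x**2 + 3, so du = 2*x dx. When x = 0, u = 3; when x = 1, u = 4.
The integral becomes ∫ sin(u) du from 3 to 4, with antiderivative -cos(u).
Back in x: F(x) = -cos(x**2 + 3).
Then F(1) - F(0) = (-cos(4)) - (-cos(3)) = cos(3) - cos(4).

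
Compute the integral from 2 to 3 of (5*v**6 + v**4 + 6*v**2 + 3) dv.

By the power rule, an antiderivative is F(v) = 5*v**7/7 + v**5/5 + 2*v**3 + 3*v.
Then F(3) - F(2) = (58581/35) - (4194/35) = 54387/35.

54387/35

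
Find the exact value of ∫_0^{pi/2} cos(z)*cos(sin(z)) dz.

Let u = sin(z), so du = cos(z) dz. When z = 0, u = 0; when z = pi/2, u = 1.
The integral becomes ∫ cos(u) du from 0 to 1, with antiderivative sin(u).
Back in z: F(z) = sin(sin(z)).
Then F(pi/2) - F(0) = (sin(1)) - (0) = sin(1).

sin(1)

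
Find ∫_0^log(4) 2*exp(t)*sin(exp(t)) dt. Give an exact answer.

2*cos(1) - 2*cos(4)

Let u = exp(t), so du = exp(t) dt. When t = 0, u = 1; when t = log(4), u = 4.
The integral becomes 2·∫ sin(u) du from 1 to 4, with antiderivative -2*cos(u).
Back in t: F(t) = -2*cos(exp(t)).
Then F(log(4)) - F(0) = (-2*cos(4)) - (-2*cos(1)) = 2*cos(1) - 2*cos(4).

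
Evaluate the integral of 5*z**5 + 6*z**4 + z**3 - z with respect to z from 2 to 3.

49267/60

By the power rule, an antiderivative is F(z) = 5*z**6/6 + 6*z**5/5 + z**4/4 - z**2/2.
Then F(3) - F(2) = (18297/20) - (1406/15) = 49267/60.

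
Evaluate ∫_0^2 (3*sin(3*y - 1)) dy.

Let u = 3*y - 1, so du = 3 dy. When y = 0, u = -1; when y = 2, u = 5.
The integral becomes ∫ sin(u) du from -1 to 5, with antiderivative -cos(u).
Back in y: F(y) = -cos(3*y - 1).
Then F(2) - F(0) = (-cos(5)) - (-cos(1)) = -cos(5) + cos(1).

-cos(5) + cos(1)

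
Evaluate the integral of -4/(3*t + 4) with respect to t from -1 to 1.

An antiderivative is F(t) = -4*log(3*t + 4)/3.
Then F(1) - F(-1) = (-4*log(7)/3) - (0) = -4*log(7)/3.

-4*log(7)/3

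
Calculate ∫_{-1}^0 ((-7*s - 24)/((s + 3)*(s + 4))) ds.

Factor the denominator: s**2 + 7*s + 12 = (s + 4)(s + 3).
Partial fractions: (-7*s - 24)/((s + 3)*(s + 4)) = -4/(s + 4) - 3/(s + 3).
An antiderivative is F(s) = -3*log(s + 3) - 4*log(s + 4).
Then F(0) - F(-1) = (-8*log(2) - 3*log(3)) - (-4*log(3) - 3*log(2)) = log(3/32).

log(3/32)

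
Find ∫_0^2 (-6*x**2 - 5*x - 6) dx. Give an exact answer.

By the power rule, an antiderivative is F(x) = -2*x**3 - 5*x**2/2 - 6*x.
Then F(2) - F(0) = (-38) - (0) = -38.

-38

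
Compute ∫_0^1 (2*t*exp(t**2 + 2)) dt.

-exp(2) + exp(3)

Let u = t**2 + 2, so du = 2*t dt. When t = 0, u = 2; when t = 1, u = 3.
The integral becomes ∫ exp(u) du from 2 to 3, with antiderivative exp(u).
Back in t: F(t) = exp(t**2 + 2).
Then F(1) - F(0) = (exp(3)) - (exp(2)) = -exp(2) + exp(3).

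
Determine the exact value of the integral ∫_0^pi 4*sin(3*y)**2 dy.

2*pi

Use the identity sin^2(3*y) = (1 - cos(6*y))/2.
An antiderivative is F(y) = 2*y - sin(6*y)/3.
Then F(pi) - F(0) = (2*pi) - (0) = 2*pi.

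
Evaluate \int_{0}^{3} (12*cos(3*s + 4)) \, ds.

Let u = 3*s + 4, so du = 3 ds. When s = 0, u = 4; when s = 3, u = 13.
The integral becomes 4·∫ cos(u) du from 4 to 13, with antiderivative 4*sin(u).
Back in s: F(s) = 4*sin(3*s + 4).
Then F(3) - F(0) = (4*sin(13)) - (4*sin(4)) = 4*sin(13) - 4*sin(4).

4*sin(13) - 4*sin(4)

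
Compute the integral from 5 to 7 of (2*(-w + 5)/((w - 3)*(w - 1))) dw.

Factor the denominator: w**2 - 4*w + 3 = (w - 1)(w - 3).
Partial fractions: 2*(-w + 5)/((w - 3)*(w - 1)) = -4/(w - 1) + 2/(w - 3).
An antiderivative is F(w) = 2*log(w - 3) - 4*log(w - 1).
Then F(7) - F(5) = (-log(81)) - (-log(64)) = log(64/81).

log(64/81)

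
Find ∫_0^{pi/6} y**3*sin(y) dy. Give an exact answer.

-3 - sqrt(3)*pi**3/432 + pi**2/24 + sqrt(3)*pi/2

Integrate by parts 3 times (u = y^3, dv = sin(y) dy).
An antiderivative is F(y) = -y**3*cos(y) + 3*y**2*sin(y) + 6*y*cos(y) - 6*sin(y).
Then F(pi/6) - F(0) = (-3 - sqrt(3)*pi**3/432 + pi**2/24 + sqrt(3)*pi/2) - (0) = -3 - sqrt(3)*pi**3/432 + pi**2/24 + sqrt(3)*pi/2.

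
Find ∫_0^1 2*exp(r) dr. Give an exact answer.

An antiderivative is F(r) = 2*exp(r).
Then F(1) - F(0) = (2*E) - (2) = -2 + 2*E.

-2 + 2*E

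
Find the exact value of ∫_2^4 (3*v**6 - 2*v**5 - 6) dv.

By the power rule, an antiderivative is F(v) = 3*v**7/7 - v**6/3 - 6*v.
Then F(4) - F(2) = (118280/21) - (452/21) = 39276/7.

39276/7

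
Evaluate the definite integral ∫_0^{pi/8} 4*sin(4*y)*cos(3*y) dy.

Use the identity sin(4*y)cos(3*y) = [sin(7*y) + sin(y)]/2.
An antiderivative is F(y) = -2*cos(y) - 2*cos(7*y)/7.
Then F(pi/8) - F(0) = (-6*sqrt(sqrt(2) + 2)/7) - (-16/7) = 16/7 - 6*sqrt(sqrt(2) + 2)/7.

16/7 - 6*sqrt(sqrt(2) + 2)/7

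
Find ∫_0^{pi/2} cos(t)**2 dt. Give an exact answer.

Use the identity cos^2(t) = (1 + cos(2*t))/2.
An antiderivative is F(t) = t/2 + sin(2*t)/4.
Then F(pi/2) - F(0) = (pi/4) - (0) = pi/4.

pi/4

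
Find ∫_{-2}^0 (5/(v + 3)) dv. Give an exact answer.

An antiderivative is F(v) = 5*log(v + 3).
Then F(0) - F(-2) = (5*log(3)) - (0) = 5*log(3).

5*log(3)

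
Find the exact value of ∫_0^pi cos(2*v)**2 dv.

Use the identity cos^2(2*v) = (1 + cos(4*v))/2.
An antiderivative is F(v) = v/2 + sin(4*v)/8.
Then F(pi) - F(0) = (pi/2) - (0) = pi/2.

pi/2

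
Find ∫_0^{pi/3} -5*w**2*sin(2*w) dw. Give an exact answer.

-5*sqrt(3)*pi/12 - 5*pi**2/36 + 15/8

Integrate by parts twice (u = w^2, dv = -5*sin(2*w) dw).
An antiderivative is F(w) = 5*w**2*cos(2*w)/2 - 5*w*sin(2*w)/2 - 5*cos(2*w)/4.
Then F(pi/3) - F(0) = (-5*sqrt(3)*pi/12 - 5*pi**2/36 + 5/8) - (-5/4) = -5*sqrt(3)*pi/12 - 5*pi**2/36 + 15/8.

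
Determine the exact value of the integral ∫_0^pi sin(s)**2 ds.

pi/2

Use the identity sin^2(s) = (1 - cos(2*s))/2.
An antiderivative is F(s) = s/2 - sin(2*s)/4.
Then F(pi) - F(0) = (pi/2) - (0) = pi/2.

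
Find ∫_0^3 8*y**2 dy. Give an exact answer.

Let u = 2*y, so du = 2 dy. When y = 0, u = 0; when y = 3, u = 6.
The integral becomes ∫ u**2 du from 0 to 6, with antiderivative u**3/3.
Back in y: F(y) = 8*y**3/3.
Then F(3) - F(0) = (72) - (0) = 72.

72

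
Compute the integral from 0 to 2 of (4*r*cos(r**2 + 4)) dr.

-2*sin(4) + 2*sin(8)

Let u = r**2 + 4, so du = 2*r dr. When r = 0, u = 4; when r = 2, u = 8.
The integral becomes 2·∫ cos(u) du from 4 to 8, with antiderivative 2*sin(u).
Back in r: F(r) = 2*sin(r**2 + 4).
Then F(2) - F(0) = (2*sin(8)) - (2*sin(4)) = -2*sin(4) + 2*sin(8).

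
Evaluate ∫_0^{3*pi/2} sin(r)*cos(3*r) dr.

Use the identity sin(r)cos(3*r) = [sin(4*r) + sin(-2*r)]/2.
An antiderivative is F(r) = cos(2*r)/4 - cos(4*r)/8.
Then F(3*pi/2) - F(0) = (-3/8) - (1/8) = -1/2.

-1/2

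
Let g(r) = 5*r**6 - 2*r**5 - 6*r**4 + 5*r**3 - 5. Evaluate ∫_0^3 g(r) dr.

By the power rule, an antiderivative is F(r) = 5*r**7/7 - r**6/3 - 6*r**5/5 + 5*r**4/4 - 5*r.
Then F(3) - F(0) = (155931/140) - (0) = 155931/140.

155931/140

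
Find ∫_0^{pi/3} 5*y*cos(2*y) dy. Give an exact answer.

-15/8 + 5*sqrt(3)*pi/12

Integrate by parts once (u = y, dv = 5*cos(2*y) dy).
An antiderivative is F(y) = 5*y*sin(2*y)/2 + 5*cos(2*y)/4.
Then F(pi/3) - F(0) = (-5/8 + 5*sqrt(3)*pi/12) - (5/4) = -15/8 + 5*sqrt(3)*pi/12.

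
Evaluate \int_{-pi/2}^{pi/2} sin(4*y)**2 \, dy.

Use the identity sin^2(4*y) = (1 - cos(8*y))/2.
An antiderivative is F(y) = y/2 - sin(8*y)/16.
Then F(pi/2) - F(-pi/2) = (pi/4) - (-pi/4) = pi/2.

pi/2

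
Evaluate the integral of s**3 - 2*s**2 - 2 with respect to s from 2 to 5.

By the power rule, an antiderivative is F(s) = s**4/4 - 2*s**3/3 - 2*s.
Then F(5) - F(2) = (755/12) - (-16/3) = 273/4.

273/4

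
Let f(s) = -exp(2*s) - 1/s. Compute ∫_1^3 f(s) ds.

-exp(6)/2 - log(3) + exp(2)/2

An antiderivative is F(s) = -exp(2*s)/2 - log(s).
Then F(3) - F(1) = (-exp(6)/2 - log(3)) - (-exp(2)/2) = -exp(6)/2 - log(3) + exp(2)/2.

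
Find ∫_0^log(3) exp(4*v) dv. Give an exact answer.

Let u = exp(v), so du = exp(v) dv. When v = 0, u = 1; when v = log(3), u = 3.
The integral becomes ∫ u**3 du from 1 to 3, with antiderivative u**4/4.
Back in v: F(v) = exp(4*v)/4.
Then F(log(3)) - F(0) = (81/4) - (1/4) = 20.

20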